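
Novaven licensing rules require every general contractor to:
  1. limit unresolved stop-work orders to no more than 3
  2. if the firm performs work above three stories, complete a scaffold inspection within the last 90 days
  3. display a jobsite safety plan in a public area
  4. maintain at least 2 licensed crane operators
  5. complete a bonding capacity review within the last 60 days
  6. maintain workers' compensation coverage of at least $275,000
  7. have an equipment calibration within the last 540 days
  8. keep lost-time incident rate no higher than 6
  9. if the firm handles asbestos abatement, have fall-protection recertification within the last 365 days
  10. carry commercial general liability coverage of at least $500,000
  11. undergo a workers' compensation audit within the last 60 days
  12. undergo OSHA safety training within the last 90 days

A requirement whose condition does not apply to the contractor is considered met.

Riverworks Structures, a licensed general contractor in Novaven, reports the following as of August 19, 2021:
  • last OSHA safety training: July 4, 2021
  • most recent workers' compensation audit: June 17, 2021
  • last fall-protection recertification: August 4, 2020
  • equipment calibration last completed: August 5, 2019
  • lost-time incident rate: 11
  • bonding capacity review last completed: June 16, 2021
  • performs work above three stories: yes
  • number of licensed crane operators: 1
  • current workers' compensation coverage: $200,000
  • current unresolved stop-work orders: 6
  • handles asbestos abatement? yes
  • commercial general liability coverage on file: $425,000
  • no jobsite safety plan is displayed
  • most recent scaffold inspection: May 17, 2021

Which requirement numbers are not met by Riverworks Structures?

1. unresolved stop-work orders 6 > 3 → not met
2. condition 'performs work above three stories' holds; scaffold inspection 94 days ago vs limit 90 → not met
3. jobsite safety plan absent → not met
4. licensed crane operators 1 < 2 → not met
5. bonding capacity review 64 days ago vs limit 60 → not met
6. workers' compensation coverage $200,000 < $275,000 → not met
7. equipment calibration 745 days ago vs limit 540 → not met
8. lost-time incident rate 11 > 6 → not met
9. condition 'handles asbestos abatement' holds; fall-protection recertification 380 days ago vs limit 365 → not met
10. commercial general liability coverage $425,000 < $500,000 → not met
11. workers' compensation audit 63 days ago vs limit 60 → not met
12. OSHA safety training 46 days ago vs limit 90 → met
Not met: 1, 2, 3, 4, 5, 6, 7, 8, 9, 10, 11

1, 2, 3, 4, 5, 6, 7, 8, 9, 10, 11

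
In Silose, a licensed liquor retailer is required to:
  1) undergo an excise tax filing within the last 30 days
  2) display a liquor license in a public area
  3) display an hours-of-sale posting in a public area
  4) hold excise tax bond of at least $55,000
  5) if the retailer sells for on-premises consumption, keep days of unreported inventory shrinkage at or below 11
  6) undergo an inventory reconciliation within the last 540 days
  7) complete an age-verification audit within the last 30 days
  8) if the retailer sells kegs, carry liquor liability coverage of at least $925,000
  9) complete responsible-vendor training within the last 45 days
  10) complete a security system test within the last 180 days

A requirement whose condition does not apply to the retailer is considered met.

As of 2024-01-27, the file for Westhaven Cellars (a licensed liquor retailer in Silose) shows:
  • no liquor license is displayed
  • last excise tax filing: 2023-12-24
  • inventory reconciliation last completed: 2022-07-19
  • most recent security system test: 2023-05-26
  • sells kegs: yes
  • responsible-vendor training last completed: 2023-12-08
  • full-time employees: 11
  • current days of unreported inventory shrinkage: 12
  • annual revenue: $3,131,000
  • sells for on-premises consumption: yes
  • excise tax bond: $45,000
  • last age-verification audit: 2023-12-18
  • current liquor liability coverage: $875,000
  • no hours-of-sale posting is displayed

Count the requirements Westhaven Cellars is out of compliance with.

1. excise tax filing 34 days ago vs limit 30 → not met
2. liquor license absent → not met
3. hours-of-sale posting absent → not met
4. excise tax bond $45,000 < $55,000 → not met
5. condition 'sells for on-premises consumption' holds; days of unreported inventory shrinkage 12 > 11 → not met
6. inventory reconciliation 557 days ago vs limit 540 → not met
7. age-verification audit 40 days ago vs limit 30 → not met
8. condition 'sells kegs' holds; liquor liability coverage $875,000 < $925,000 → not met
9. responsible-vendor training 50 days ago vs limit 45 → not met
10. security system test 246 days ago vs limit 180 → not met
Not met: 10 of 10

10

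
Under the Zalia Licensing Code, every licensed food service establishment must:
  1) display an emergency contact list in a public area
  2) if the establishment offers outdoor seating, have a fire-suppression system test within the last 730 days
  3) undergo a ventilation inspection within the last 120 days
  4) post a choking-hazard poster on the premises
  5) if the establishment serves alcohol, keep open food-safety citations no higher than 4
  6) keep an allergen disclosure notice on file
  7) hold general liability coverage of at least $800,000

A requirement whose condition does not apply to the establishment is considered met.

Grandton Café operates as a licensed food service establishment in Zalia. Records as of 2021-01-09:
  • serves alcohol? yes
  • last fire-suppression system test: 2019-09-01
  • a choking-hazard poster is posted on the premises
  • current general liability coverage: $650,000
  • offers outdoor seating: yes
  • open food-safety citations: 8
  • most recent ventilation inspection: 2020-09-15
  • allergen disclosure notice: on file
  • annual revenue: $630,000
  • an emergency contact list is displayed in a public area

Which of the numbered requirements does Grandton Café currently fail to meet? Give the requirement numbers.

5, 7

1. emergency contact list present → met
2. condition 'offers outdoor seating' holds; fire-suppression system test 496 days ago vs limit 730 → met
3. ventilation inspection 116 days ago vs limit 120 → met
4. choking-hazard poster present → met
5. condition 'serves alcohol' holds; open food-safety citations 8 > 4 → not met
6. allergen disclosure notice present → met
7. general liability coverage $650,000 < $800,000 → not met
Not met: 5, 7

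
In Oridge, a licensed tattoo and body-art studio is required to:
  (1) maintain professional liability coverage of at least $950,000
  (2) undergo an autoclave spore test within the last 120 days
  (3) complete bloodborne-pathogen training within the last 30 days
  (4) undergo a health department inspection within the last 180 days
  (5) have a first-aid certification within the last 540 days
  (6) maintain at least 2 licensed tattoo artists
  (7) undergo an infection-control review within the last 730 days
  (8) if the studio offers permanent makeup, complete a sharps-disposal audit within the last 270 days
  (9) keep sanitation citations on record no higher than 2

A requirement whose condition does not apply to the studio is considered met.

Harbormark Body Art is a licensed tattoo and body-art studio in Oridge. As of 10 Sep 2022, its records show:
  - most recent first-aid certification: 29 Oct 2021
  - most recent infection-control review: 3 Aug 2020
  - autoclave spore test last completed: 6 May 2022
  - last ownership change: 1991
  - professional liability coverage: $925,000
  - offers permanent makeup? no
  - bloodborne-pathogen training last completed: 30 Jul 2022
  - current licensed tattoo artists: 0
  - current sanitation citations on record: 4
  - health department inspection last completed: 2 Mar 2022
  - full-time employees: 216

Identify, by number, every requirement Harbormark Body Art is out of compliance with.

1. professional liability coverage $925,000 < $950,000 → not met
2. autoclave spore test 127 days ago vs limit 120 → not met
3. bloodborne-pathogen training 42 days ago vs limit 30 → not met
4. health department inspection 192 days ago vs limit 180 → not met
5. first-aid certification 316 days ago vs limit 540 → met
6. licensed tattoo artists 0 < 2 → not met
7. infection-control review 768 days ago vs limit 730 → not met
8. condition 'offers permanent makeup' does not hold → requirement n/a → met
9. sanitation citations on record 4 > 2 → not met
Not met: 1, 2, 3, 4, 6, 7, 9

1, 2, 3, 4, 6, 7, 9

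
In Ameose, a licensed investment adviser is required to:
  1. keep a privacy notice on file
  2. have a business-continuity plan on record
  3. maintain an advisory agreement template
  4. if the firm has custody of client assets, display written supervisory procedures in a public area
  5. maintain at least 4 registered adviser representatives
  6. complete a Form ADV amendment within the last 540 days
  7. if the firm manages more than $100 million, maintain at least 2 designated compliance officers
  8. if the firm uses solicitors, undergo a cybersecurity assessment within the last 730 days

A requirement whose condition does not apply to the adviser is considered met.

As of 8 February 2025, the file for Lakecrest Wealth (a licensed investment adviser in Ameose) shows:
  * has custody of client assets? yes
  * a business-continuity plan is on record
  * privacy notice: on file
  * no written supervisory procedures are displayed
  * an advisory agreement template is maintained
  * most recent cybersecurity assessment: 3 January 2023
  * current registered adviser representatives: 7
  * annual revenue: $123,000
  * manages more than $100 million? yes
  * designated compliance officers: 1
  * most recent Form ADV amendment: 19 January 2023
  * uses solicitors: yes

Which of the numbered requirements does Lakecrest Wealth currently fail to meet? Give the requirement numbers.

1. privacy notice present → met
2. business-continuity plan present → met
3. advisory agreement template present → met
4. condition 'has custody of client assets' holds; written supervisory procedures absent → not met
5. registered adviser representatives 7 ≥ 4 → met
6. Form ADV amendment 751 days ago vs limit 540 → not met
7. condition 'manages more than $100 million' holds; designated compliance officers 1 < 2 → not met
8. condition 'uses solicitors' holds; cybersecurity assessment 767 days ago vs limit 730 → not met
Not met: 4, 6, 7, 8

4, 6, 7, 8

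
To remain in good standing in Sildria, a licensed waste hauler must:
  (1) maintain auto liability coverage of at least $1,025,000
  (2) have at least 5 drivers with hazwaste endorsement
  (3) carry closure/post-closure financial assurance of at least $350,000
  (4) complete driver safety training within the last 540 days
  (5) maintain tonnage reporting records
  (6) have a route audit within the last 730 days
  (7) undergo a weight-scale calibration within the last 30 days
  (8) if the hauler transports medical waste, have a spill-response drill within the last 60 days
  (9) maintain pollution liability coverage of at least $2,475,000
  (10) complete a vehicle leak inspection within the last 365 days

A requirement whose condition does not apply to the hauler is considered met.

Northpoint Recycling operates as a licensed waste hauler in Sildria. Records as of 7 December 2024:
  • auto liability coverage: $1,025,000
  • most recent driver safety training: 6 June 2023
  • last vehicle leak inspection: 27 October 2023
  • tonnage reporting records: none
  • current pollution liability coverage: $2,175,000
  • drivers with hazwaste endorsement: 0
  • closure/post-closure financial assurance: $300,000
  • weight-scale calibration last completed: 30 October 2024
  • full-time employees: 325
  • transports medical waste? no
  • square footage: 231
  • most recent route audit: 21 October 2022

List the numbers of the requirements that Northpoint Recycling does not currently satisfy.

2, 3, 4, 5, 6, 7, 9, 10

1. auto liability coverage $1,025,000 ≥ $1,025,000 → met
2. drivers with hazwaste endorsement 0 < 5 → not met
3. closure/post-closure financial assurance $300,000 < $350,000 → not met
4. driver safety training 550 days ago vs limit 540 → not met
5. tonnage reporting records absent → not met
6. route audit 778 days ago vs limit 730 → not met
7. weight-scale calibration 38 days ago vs limit 30 → not met
8. condition 'transports medical waste' does not hold → requirement n/a → met
9. pollution liability coverage $2,175,000 < $2,475,000 → not met
10. vehicle leak inspection 407 days ago vs limit 365 → not met
Not met: 2, 3, 4, 5, 6, 7, 9, 10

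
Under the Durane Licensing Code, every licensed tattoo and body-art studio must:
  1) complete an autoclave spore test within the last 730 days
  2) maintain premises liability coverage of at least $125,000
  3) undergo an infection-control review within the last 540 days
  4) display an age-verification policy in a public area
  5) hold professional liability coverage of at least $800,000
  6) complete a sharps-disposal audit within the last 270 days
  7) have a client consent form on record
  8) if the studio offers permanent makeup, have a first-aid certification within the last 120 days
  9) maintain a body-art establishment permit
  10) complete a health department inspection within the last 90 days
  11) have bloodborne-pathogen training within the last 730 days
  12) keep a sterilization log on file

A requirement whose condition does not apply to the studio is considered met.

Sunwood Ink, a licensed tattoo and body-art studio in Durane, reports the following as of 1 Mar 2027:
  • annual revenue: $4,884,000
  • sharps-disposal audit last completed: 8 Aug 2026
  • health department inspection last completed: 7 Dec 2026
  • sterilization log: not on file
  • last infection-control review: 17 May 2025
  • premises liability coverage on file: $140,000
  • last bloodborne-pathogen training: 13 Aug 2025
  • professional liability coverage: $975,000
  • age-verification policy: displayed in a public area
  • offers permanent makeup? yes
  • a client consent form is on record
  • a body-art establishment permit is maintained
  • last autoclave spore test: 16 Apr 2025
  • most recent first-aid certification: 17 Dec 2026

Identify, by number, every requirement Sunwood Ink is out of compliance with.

3, 12

1. autoclave spore test 684 days ago vs limit 730 → met
2. premises liability coverage $140,000 ≥ $125,000 → met
3. infection-control review 653 days ago vs limit 540 → not met
4. age-verification policy present → met
5. professional liability coverage $975,000 ≥ $800,000 → met
6. sharps-disposal audit 205 days ago vs limit 270 → met
7. client consent form present → met
8. condition 'offers permanent makeup' holds; first-aid certification 74 days ago vs limit 120 → met
9. body-art establishment permit present → met
10. health department inspection 84 days ago vs limit 90 → met
11. bloodborne-pathogen training 565 days ago vs limit 730 → met
12. sterilization log absent → not met
Not met: 3, 12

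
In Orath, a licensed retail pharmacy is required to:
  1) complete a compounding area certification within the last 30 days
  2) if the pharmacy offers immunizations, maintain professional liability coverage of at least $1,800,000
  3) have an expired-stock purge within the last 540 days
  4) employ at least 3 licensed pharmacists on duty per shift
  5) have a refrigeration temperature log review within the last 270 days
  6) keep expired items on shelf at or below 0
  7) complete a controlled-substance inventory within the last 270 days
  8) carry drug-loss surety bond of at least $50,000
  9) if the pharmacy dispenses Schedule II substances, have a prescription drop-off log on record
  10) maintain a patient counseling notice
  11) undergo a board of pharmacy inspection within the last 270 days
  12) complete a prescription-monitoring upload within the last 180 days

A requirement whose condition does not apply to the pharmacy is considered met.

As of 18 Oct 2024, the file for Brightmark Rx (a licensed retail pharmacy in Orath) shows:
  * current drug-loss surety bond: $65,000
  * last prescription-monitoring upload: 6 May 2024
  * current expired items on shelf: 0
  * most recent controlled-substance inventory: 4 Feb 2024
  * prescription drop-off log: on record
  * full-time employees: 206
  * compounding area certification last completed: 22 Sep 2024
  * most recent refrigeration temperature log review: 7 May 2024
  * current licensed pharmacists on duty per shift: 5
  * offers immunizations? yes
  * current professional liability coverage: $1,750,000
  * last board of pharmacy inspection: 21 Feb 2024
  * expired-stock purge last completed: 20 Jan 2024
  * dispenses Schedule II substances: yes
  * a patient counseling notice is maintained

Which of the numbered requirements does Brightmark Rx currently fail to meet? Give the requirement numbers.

1. compounding area certification 26 days ago vs limit 30 → met
2. condition 'offers immunizations' holds; professional liability coverage $1,750,000 < $1,800,000 → not met
3. expired-stock purge 272 days ago vs limit 540 → met
4. licensed pharmacists on duty per shift 5 ≥ 3 → met
5. refrigeration temperature log review 164 days ago vs limit 270 → met
6. expired items on shelf 0 ≤ 0 → met
7. controlled-substance inventory 257 days ago vs limit 270 → met
8. drug-loss surety bond $65,000 ≥ $50,000 → met
9. condition 'dispenses Schedule II substances' holds; prescription drop-off log present → met
10. patient counseling notice present → met
11. board of pharmacy inspection 240 days ago vs limit 270 → met
12. prescription-monitoring upload 165 days ago vs limit 180 → met
Not met: 2

2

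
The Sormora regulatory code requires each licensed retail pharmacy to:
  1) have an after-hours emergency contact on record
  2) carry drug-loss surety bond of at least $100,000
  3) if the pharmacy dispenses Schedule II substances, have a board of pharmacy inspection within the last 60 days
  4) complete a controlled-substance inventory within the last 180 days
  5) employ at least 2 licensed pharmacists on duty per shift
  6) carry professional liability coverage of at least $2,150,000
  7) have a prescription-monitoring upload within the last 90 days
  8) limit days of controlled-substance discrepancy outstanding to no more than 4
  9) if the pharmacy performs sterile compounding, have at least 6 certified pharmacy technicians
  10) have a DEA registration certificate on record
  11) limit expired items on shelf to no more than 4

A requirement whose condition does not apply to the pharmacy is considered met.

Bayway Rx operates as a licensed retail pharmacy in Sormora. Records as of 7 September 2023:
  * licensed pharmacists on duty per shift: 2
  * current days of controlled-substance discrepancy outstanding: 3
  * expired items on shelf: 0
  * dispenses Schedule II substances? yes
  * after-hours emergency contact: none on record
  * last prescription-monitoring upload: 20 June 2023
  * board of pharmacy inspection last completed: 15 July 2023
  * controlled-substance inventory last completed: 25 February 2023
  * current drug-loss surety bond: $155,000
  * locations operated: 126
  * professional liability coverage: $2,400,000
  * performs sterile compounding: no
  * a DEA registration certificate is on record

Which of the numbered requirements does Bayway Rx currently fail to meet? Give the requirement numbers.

1. after-hours emergency contact absent → not met
2. drug-loss surety bond $155,000 ≥ $100,000 → met
3. condition 'dispenses Schedule II substances' holds; board of pharmacy inspection 54 days ago vs limit 60 → met
4. controlled-substance inventory 194 days ago vs limit 180 → not met
5. licensed pharmacists on duty per shift 2 ≥ 2 → met
6. professional liability coverage $2,400,000 ≥ $2,150,000 → met
7. prescription-monitoring upload 79 days ago vs limit 90 → met
8. days of controlled-substance discrepancy outstanding 3 ≤ 4 → met
9. condition 'performs sterile compounding' does not hold → requirement n/a → met
10. DEA registration certificate present → met
11. expired items on shelf 0 ≤ 4 → met
Not met: 1, 4

1, 4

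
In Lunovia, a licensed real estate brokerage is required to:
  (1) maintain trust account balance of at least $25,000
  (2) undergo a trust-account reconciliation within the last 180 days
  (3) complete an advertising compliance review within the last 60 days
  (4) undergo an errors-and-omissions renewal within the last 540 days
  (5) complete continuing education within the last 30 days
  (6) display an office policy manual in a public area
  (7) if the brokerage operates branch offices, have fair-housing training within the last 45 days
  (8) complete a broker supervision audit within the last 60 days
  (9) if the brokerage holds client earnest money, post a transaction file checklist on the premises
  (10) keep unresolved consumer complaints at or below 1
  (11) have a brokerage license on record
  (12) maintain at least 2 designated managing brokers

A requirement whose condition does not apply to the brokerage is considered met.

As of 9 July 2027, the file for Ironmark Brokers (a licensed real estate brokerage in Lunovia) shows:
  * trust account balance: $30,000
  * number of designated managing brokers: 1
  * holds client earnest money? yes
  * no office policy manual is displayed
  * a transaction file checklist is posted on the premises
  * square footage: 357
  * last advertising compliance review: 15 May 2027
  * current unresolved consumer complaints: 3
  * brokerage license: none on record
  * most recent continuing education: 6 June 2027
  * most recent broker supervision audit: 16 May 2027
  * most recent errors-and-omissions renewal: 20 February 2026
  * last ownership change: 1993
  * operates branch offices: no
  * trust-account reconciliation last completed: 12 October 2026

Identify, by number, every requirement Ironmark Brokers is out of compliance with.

2, 5, 6, 10, 11, 12

1. trust account balance $30,000 ≥ $25,000 → met
2. trust-account reconciliation 270 days ago vs limit 180 → not met
3. advertising compliance review 55 days ago vs limit 60 → met
4. errors-and-omissions renewal 504 days ago vs limit 540 → met
5. continuing education 33 days ago vs limit 30 → not met
6. office policy manual absent → not met
7. condition 'operates branch offices' does not hold → requirement n/a → met
8. broker supervision audit 54 days ago vs limit 60 → met
9. condition 'holds client earnest money' holds; transaction file checklist present → met
10. unresolved consumer complaints 3 > 1 → not met
11. brokerage license absent → not met
12. designated managing brokers 1 < 2 → not met
Not met: 2, 5, 6, 10, 11, 12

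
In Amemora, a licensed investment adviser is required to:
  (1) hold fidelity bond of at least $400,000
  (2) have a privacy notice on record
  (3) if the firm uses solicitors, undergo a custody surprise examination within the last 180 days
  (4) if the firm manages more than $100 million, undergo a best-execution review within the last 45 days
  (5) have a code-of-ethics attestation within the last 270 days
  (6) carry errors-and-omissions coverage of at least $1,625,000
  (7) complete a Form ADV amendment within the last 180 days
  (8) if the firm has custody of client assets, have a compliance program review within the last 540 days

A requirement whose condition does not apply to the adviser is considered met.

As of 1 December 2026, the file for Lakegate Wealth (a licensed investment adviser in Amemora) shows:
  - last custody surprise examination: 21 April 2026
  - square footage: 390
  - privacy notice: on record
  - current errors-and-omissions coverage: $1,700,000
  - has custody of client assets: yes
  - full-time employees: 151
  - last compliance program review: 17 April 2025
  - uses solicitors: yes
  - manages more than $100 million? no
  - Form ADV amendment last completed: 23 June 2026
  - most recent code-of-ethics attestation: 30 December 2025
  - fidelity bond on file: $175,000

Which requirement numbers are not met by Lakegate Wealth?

1. fidelity bond $175,000 < $400,000 → not met
2. privacy notice present → met
3. condition 'uses solicitors' holds; custody surprise examination 224 days ago vs limit 180 → not met
4. condition 'manages more than $100 million' does not hold → requirement n/a → met
5. code-of-ethics attestation 336 days ago vs limit 270 → not met
6. errors-and-omissions coverage $1,700,000 ≥ $1,625,000 → met
7. Form ADV amendment 161 days ago vs limit 180 → met
8. condition 'has custody of client assets' holds; compliance program review 593 days ago vs limit 540 → not met
Not met: 1, 3, 5, 8

1, 3, 5, 8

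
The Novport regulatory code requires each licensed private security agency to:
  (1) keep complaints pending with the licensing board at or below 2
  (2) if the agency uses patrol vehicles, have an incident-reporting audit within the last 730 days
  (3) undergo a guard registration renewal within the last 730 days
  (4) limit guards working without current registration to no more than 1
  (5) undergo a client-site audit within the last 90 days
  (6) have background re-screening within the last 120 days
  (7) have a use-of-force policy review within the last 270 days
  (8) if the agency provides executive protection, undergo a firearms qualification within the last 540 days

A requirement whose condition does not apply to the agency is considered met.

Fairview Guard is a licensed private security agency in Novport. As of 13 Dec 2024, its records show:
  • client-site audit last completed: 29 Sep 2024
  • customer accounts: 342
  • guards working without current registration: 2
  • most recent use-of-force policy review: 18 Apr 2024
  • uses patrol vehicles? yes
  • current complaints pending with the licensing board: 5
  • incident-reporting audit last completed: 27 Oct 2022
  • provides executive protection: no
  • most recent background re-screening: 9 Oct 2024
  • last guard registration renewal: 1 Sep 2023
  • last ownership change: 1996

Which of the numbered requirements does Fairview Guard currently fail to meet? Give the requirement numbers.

1, 2, 4

1. complaints pending with the licensing board 5 > 2 → not met
2. condition 'uses patrol vehicles' holds; incident-reporting audit 778 days ago vs limit 730 → not met
3. guard registration renewal 469 days ago vs limit 730 → met
4. guards working without current registration 2 > 1 → not met
5. client-site audit 75 days ago vs limit 90 → met
6. background re-screening 65 days ago vs limit 120 → met
7. use-of-force policy review 239 days ago vs limit 270 → met
8. condition 'provides executive protection' does not hold → requirement n/a → met
Not met: 1, 2, 4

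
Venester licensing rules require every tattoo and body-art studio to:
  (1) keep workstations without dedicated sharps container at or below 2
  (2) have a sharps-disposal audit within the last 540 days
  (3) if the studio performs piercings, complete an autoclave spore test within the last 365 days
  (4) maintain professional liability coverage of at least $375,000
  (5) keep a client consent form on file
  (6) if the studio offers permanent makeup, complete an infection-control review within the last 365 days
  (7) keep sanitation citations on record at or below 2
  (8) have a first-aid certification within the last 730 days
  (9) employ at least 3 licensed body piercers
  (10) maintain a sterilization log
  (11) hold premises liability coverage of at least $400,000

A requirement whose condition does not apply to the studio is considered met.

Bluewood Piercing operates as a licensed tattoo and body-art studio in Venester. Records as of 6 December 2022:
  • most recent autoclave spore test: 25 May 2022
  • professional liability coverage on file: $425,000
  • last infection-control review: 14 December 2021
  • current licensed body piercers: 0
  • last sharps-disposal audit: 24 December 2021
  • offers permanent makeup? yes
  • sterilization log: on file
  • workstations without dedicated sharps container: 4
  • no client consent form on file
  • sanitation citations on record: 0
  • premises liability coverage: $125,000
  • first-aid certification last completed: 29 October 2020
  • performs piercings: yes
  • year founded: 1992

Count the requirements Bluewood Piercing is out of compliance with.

5

1. workstations without dedicated sharps container 4 > 2 → not met
2. sharps-disposal audit 347 days ago vs limit 540 → met
3. condition 'performs piercings' holds; autoclave spore test 195 days ago vs limit 365 → met
4. professional liability coverage $425,000 ≥ $375,000 → met
5. client consent form absent → not met
6. condition 'offers permanent makeup' holds; infection-control review 357 days ago vs limit 365 → met
7. sanitation citations on record 0 ≤ 2 → met
8. first-aid certification 768 days ago vs limit 730 → not met
9. licensed body piercers 0 < 3 → not met
10. sterilization log present → met
11. premises liability coverage $125,000 < $400,000 → not met
Not met: 5 of 11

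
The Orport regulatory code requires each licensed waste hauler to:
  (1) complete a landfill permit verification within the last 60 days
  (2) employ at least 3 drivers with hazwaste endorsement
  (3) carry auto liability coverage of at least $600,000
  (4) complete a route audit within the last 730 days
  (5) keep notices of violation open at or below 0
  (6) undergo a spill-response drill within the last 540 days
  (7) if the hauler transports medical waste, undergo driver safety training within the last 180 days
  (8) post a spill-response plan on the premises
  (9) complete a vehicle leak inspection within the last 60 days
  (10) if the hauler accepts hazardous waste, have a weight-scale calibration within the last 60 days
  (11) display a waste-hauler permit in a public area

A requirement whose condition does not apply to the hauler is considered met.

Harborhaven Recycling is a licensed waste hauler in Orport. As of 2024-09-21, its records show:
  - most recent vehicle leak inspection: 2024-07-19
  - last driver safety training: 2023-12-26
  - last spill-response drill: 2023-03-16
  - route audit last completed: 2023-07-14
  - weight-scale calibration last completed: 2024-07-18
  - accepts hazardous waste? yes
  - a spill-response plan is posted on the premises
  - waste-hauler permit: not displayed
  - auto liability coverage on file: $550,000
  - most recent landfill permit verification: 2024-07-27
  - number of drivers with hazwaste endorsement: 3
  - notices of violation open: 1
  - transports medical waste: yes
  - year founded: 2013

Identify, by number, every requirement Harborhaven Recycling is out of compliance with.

1. landfill permit verification 56 days ago vs limit 60 → met
2. drivers with hazwaste endorsement 3 ≥ 3 → met
3. auto liability coverage $550,000 < $600,000 → not met
4. route audit 435 days ago vs limit 730 → met
5. notices of violation open 1 > 0 → not met
6. spill-response drill 555 days ago vs limit 540 → not met
7. condition 'transports medical waste' holds; driver safety training 270 days ago vs limit 180 → not met
8. spill-response plan present → met
9. vehicle leak inspection 64 days ago vs limit 60 → not met
10. condition 'accepts hazardous waste' holds; weight-scale calibration 65 days ago vs limit 60 → not met
11. waste-hauler permit absent → not met
Not met: 3, 5, 6, 7, 9, 10, 11

3, 5, 6, 7, 9, 10, 11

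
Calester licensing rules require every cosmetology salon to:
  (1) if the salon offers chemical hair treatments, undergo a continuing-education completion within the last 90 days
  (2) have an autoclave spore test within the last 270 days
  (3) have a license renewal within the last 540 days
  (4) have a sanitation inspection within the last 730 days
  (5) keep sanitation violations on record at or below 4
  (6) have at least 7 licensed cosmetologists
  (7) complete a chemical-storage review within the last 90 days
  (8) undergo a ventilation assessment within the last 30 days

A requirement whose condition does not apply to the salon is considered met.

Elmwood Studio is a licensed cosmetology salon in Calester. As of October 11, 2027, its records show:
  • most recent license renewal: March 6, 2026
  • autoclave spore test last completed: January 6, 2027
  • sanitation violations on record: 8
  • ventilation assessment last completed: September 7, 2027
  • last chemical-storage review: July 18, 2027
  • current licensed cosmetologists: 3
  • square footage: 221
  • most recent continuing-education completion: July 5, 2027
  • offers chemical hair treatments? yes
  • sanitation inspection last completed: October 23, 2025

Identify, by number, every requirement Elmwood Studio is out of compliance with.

1. condition 'offers chemical hair treatments' holds; continuing-education completion 98 days ago vs limit 90 → not met
2. autoclave spore test 278 days ago vs limit 270 → not met
3. license renewal 584 days ago vs limit 540 → not met
4. sanitation inspection 718 days ago vs limit 730 → met
5. sanitation violations on record 8 > 4 → not met
6. licensed cosmetologists 3 < 7 → not met
7. chemical-storage review 85 days ago vs limit 90 → met
8. ventilation assessment 34 days ago vs limit 30 → not met
Not met: 1, 2, 3, 5, 6, 8

1, 2, 3, 5, 6, 8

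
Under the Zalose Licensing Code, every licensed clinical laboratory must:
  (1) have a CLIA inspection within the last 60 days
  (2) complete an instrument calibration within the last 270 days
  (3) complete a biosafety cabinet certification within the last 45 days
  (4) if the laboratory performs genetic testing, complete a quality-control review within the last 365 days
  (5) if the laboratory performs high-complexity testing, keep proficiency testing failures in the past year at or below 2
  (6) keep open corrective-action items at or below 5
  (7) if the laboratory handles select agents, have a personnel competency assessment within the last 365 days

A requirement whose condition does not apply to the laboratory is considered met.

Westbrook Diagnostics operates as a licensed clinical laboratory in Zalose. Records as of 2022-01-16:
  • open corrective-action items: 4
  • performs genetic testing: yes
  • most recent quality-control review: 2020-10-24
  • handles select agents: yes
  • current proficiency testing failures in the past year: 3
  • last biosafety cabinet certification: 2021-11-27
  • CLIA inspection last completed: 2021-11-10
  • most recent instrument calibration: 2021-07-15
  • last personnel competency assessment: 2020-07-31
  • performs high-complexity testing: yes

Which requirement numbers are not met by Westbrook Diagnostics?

1. CLIA inspection 67 days ago vs limit 60 → not met
2. instrument calibration 185 days ago vs limit 270 → met
3. biosafety cabinet certification 50 days ago vs limit 45 → not met
4. condition 'performs genetic testing' holds; quality-control review 449 days ago vs limit 365 → not met
5. condition 'performs high-complexity testing' holds; proficiency testing failures in the past year 3 > 2 → not met
6. open corrective-action items 4 ≤ 5 → met
7. condition 'handles select agents' holds; personnel competency assessment 534 days ago vs limit 365 → not met
Not met: 1, 3, 4, 5, 7

1, 3, 4, 5, 7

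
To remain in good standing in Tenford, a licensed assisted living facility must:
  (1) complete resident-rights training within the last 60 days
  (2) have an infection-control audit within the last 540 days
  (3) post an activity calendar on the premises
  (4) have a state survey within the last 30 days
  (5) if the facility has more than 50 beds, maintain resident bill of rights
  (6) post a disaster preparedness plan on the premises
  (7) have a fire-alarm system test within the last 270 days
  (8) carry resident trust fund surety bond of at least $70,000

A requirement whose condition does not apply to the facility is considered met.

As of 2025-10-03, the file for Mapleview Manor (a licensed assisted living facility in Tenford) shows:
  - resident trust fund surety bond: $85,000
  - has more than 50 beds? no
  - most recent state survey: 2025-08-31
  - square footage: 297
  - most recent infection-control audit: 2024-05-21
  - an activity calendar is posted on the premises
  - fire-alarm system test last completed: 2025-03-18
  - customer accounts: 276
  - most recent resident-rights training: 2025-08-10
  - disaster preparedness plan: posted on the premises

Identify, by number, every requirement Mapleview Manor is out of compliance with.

1. resident-rights training 54 days ago vs limit 60 → met
2. infection-control audit 500 days ago vs limit 540 → met
3. activity calendar present → met
4. state survey 33 days ago vs limit 30 → not met
5. condition 'has more than 50 beds' does not hold → requirement n/a → met
6. disaster preparedness plan present → met
7. fire-alarm system test 199 days ago vs limit 270 → met
8. resident trust fund surety bond $85,000 ≥ $70,000 → met
Not met: 4

4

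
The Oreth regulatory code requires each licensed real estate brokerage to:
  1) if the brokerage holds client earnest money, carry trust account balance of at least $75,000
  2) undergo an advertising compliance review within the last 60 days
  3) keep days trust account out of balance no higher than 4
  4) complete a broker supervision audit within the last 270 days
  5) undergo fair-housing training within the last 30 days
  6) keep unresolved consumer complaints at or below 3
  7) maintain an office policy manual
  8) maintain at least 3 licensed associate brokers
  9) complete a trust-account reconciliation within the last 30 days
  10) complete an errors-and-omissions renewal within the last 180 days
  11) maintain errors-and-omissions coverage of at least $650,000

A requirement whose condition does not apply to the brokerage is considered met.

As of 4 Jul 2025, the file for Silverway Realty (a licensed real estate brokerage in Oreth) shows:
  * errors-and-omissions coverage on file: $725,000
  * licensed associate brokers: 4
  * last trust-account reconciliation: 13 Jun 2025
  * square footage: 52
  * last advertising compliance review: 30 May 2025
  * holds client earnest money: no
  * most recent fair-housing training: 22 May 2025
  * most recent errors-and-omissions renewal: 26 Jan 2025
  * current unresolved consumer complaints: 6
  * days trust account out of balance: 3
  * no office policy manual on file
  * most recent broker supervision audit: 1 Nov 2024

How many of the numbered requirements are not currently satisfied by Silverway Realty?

3

1. condition 'holds client earnest money' does not hold → requirement n/a → met
2. advertising compliance review 35 days ago vs limit 60 → met
3. days trust account out of balance 3 ≤ 4 → met
4. broker supervision audit 245 days ago vs limit 270 → met
5. fair-housing training 43 days ago vs limit 30 → not met
6. unresolved consumer complaints 6 > 3 → not met
7. office policy manual absent → not met
8. licensed associate brokers 4 ≥ 3 → met
9. trust-account reconciliation 21 days ago vs limit 30 → met
10. errors-and-omissions renewal 159 days ago vs limit 180 → met
11. errors-and-omissions coverage $725,000 ≥ $650,000 → met
Not met: 3 of 11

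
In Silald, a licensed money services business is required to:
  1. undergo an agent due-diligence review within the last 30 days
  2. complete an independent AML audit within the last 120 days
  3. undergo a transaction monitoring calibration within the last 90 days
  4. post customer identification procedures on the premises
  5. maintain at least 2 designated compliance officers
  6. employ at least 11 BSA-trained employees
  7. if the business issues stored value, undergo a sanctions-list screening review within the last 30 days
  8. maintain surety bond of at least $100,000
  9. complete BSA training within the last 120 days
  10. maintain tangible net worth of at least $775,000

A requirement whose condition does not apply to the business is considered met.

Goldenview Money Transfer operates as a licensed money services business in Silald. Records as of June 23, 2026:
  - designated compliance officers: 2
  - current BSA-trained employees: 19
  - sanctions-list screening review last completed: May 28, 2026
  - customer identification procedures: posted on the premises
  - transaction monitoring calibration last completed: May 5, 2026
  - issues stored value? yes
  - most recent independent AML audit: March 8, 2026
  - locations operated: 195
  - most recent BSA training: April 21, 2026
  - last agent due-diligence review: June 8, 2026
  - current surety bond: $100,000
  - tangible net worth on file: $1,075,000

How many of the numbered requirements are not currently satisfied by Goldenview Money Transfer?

0

1. agent due-diligence review 15 days ago vs limit 30 → met
2. independent AML audit 107 days ago vs limit 120 → met
3. transaction monitoring calibration 49 days ago vs limit 90 → met
4. customer identification procedures present → met
5. designated compliance officers 2 ≥ 2 → met
6. BSA-trained employees 19 ≥ 11 → met
7. condition 'issues stored value' holds; sanctions-list screening review 26 days ago vs limit 30 → met
8. surety bond $100,000 ≥ $100,000 → met
9. BSA training 63 days ago vs limit 120 → met
10. tangible net worth $1,075,000 ≥ $775,000 → met
Not met: 0 of 10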